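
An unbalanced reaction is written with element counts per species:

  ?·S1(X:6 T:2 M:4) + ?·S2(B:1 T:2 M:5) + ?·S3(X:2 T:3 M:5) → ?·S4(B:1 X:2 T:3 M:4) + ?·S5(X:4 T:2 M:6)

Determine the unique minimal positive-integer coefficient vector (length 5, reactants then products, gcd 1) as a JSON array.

Coefficients: [4, 4, 2, 4, 5]

B: 4·0+4·1+2·0 = 4 | 4·1+5·0 = 4
X: 4·6+4·0+2·2 = 28 | 4·2+5·4 = 28
T: 4·2+4·2+2·3 = 22 | 4·3+5·2 = 22
M: 4·4+4·5+2·5 = 46 | 4·4+5·6 = 46
gcd(4,4,2,4,5) = 1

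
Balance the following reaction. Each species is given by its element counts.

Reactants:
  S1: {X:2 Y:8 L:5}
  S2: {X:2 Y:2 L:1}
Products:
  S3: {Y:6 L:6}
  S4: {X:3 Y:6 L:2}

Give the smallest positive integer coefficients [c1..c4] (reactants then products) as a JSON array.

X: 5·2+1·2 = 12 | 3·0+4·3 = 12
Y: 5·8+1·2 = 42 | 3·6+4·6 = 42
L: 5·5+1·1 = 26 | 3·6+4·2 = 26
gcd(5,1,3,4) = 1

Coefficients: [5, 1, 3, 4]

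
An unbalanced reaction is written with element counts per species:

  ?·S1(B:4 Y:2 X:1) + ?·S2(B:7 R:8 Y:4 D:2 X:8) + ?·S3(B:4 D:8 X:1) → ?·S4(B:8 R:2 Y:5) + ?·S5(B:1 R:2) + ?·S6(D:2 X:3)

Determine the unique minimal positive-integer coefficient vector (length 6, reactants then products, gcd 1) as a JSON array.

B: 1·4+2·7+1·4 = 22 | 2·8+6·1+6·0 = 22
R: 1·0+2·8+1·0 = 16 | 2·2+6·2+6·0 = 16
Y: 1·2+2·4+1·0 = 10 | 2·5+6·0+6·0 = 10
D: 1·0+2·2+1·8 = 12 | 2·0+6·0+6·2 = 12
X: 1·1+2·8+1·1 = 18 | 2·0+6·0+6·3 = 18
gcd(1,2,1,2,6,6) = 1

Coefficients: [1, 2, 1, 2, 6, 6]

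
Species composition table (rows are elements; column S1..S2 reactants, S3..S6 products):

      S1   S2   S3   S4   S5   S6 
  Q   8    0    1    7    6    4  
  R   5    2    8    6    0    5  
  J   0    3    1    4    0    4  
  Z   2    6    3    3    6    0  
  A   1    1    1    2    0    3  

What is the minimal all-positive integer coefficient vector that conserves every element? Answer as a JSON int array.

Coefficients: [6, 5, 3, 1, 5, 2]

Q: 6·8+5·0 = 48 | 3·1+1·7+5·6+2·4 = 48
R: 6·5+5·2 = 40 | 3·8+1·6+5·0+2·5 = 40
J: 6·0+5·3 = 15 | 3·1+1·4+5·0+2·4 = 15
Z: 6·2+5·6 = 42 | 3·3+1·3+5·6+2·0 = 42
A: 6·1+5·1 = 11 | 3·1+1·2+5·0+2·3 = 11
gcd(6,5,3,1,5,2) = 1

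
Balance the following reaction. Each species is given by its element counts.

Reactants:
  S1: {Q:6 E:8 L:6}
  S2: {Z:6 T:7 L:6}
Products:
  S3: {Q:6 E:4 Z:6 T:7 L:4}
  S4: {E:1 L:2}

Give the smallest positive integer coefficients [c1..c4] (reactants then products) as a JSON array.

Q: 1·6+1·0 = 6 | 1·6+4·0 = 6
E: 1·8+1·0 = 8 | 1·4+4·1 = 8
Z: 1·0+1·6 = 6 | 1·6+4·0 = 6
T: 1·0+1·7 = 7 | 1·7+4·0 = 7
L: 1·6+1·6 = 12 | 1·4+4·2 = 12
gcd(1,1,1,4) = 1

Coefficients: [1, 1, 1, 4]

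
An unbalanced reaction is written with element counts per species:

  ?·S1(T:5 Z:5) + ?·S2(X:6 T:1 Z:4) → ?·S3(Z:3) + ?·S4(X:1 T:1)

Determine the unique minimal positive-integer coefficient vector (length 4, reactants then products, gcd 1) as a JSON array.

Coefficients: [1, 1, 3, 6]

X: 1·0+1·6 = 6 | 3·0+6·1 = 6
T: 1·5+1·1 = 6 | 3·0+6·1 = 6
Z: 1·5+1·4 = 9 | 3·3+6·0 = 9
gcd(1,1,3,6) = 1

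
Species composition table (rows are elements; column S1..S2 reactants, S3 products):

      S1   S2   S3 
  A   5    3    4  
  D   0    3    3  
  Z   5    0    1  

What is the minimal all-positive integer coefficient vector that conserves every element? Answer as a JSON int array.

Coefficients: [1, 5, 5]

A: 1·5+5·3 = 20 | 5·4 = 20
D: 1·0+5·3 = 15 | 5·3 = 15
Z: 1·5+5·0 = 5 | 5·1 = 5
gcd(1,5,5) = 1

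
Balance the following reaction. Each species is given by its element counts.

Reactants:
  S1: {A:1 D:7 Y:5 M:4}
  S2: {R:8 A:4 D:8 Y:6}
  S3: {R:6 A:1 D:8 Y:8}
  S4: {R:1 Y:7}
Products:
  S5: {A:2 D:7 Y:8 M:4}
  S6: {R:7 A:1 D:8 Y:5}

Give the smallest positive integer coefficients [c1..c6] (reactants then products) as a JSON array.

R: 6·0+2·8+3·6+1·1 = 35 | 6·0+5·7 = 35
A: 6·1+2·4+3·1+1·0 = 17 | 6·2+5·1 = 17
D: 6·7+2·8+3·8+1·0 = 82 | 6·7+5·8 = 82
Y: 6·5+2·6+3·8+1·7 = 73 | 6·8+5·5 = 73
M: 6·4+2·0+3·0+1·0 = 24 | 6·4+5·0 = 24
gcd(6,2,3,1,6,5) = 1

Coefficients: [6, 2, 3, 1, 6, 5]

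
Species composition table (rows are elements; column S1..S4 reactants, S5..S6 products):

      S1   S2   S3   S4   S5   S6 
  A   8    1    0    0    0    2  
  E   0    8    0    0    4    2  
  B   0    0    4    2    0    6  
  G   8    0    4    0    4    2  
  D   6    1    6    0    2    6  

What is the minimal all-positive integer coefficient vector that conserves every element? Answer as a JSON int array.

Coefficients: [1, 4, 6, 6, 5, 6]

A: 1·8+4·1+6·0+6·0 = 12 | 5·0+6·2 = 12
E: 1·0+4·8+6·0+6·0 = 32 | 5·4+6·2 = 32
B: 1·0+4·0+6·4+6·2 = 36 | 5·0+6·6 = 36
G: 1·8+4·0+6·4+6·0 = 32 | 5·4+6·2 = 32
D: 1·6+4·1+6·6+6·0 = 46 | 5·2+6·6 = 46
gcd(1,4,6,6,5,6) = 1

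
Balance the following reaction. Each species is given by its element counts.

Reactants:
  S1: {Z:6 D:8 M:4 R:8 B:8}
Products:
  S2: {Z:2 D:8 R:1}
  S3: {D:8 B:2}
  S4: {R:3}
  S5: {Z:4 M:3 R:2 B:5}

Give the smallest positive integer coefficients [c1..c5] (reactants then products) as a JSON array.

Coefficients: [3, 1, 2, 5, 4]

Z: 3·6 = 18 | 1·2+2·0+5·0+4·4 = 18
D: 3·8 = 24 | 1·8+2·8+5·0+4·0 = 24
M: 3·4 = 12 | 1·0+2·0+5·0+4·3 = 12
R: 3·8 = 24 | 1·1+2·0+5·3+4·2 = 24
B: 3·8 = 24 | 1·0+2·2+5·0+4·5 = 24
gcd(3,1,2,5,4) = 1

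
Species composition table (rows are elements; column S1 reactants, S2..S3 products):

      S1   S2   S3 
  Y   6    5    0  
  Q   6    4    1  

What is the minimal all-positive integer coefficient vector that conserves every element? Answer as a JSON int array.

Coefficients: [5, 6, 6]

Y: 5·6 = 30 | 6·5+6·0 = 30
Q: 5·6 = 30 | 6·4+6·1 = 30
gcd(5,6,6) = 1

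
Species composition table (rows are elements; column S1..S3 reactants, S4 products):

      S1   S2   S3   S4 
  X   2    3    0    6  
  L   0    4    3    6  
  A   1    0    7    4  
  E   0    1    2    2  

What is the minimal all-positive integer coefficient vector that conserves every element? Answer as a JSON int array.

X: 6·2+6·3+2·0 = 30 | 5·6 = 30
L: 6·0+6·4+2·3 = 30 | 5·6 = 30
A: 6·1+6·0+2·7 = 20 | 5·4 = 20
E: 6·0+6·1+2·2 = 10 | 5·2 = 10
gcd(6,6,2,5) = 1

Coefficients: [6, 6, 2, 5]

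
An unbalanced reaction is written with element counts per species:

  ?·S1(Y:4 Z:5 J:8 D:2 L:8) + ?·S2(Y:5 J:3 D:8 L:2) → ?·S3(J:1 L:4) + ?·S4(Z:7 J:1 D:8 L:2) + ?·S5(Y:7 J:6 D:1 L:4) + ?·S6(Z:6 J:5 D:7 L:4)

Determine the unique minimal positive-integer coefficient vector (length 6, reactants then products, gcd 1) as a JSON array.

Coefficients: [5, 3, 3, 1, 5, 3]

Y: 5·4+3·5 = 35 | 3·0+1·0+5·7+3·0 = 35
Z: 5·5+3·0 = 25 | 3·0+1·7+5·0+3·6 = 25
J: 5·8+3·3 = 49 | 3·1+1·1+5·6+3·5 = 49
D: 5·2+3·8 = 34 | 3·0+1·8+5·1+3·7 = 34
L: 5·8+3·2 = 46 | 3·4+1·2+5·4+3·4 = 46
gcd(5,3,3,1,5,3) = 1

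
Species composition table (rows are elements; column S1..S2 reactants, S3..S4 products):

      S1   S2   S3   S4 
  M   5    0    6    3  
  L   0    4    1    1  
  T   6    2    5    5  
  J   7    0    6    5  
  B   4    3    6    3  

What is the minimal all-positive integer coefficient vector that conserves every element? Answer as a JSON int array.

Coefficients: [3, 1, 1, 3]

M: 3·5+1·0 = 15 | 1·6+3·3 = 15
L: 3·0+1·4 = 4 | 1·1+3·1 = 4
T: 3·6+1·2 = 20 | 1·5+3·5 = 20
J: 3·7+1·0 = 21 | 1·6+3·5 = 21
B: 3·4+1·3 = 15 | 1·6+3·3 = 15
gcd(3,1,1,3) = 1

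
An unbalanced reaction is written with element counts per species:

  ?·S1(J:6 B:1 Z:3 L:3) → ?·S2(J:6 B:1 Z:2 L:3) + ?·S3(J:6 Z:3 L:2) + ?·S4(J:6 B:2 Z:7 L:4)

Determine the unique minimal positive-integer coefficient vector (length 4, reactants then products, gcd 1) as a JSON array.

J: 6·6 = 36 | 4·6+1·6+1·6 = 36
B: 6·1 = 6 | 4·1+1·0+1·2 = 6
Z: 6·3 = 18 | 4·2+1·3+1·7 = 18
L: 6·3 = 18 | 4·3+1·2+1·4 = 18
gcd(6,4,1,1) = 1

Coefficients: [6, 4, 1, 1]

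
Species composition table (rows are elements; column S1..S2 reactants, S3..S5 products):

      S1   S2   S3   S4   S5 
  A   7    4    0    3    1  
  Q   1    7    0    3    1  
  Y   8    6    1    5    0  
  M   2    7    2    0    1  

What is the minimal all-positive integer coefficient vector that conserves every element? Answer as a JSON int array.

Coefficients: [1, 2, 5, 3, 6]

A: 1·7+2·4 = 15 | 5·0+3·3+6·1 = 15
Q: 1·1+2·7 = 15 | 5·0+3·3+6·1 = 15
Y: 1·8+2·6 = 20 | 5·1+3·5+6·0 = 20
M: 1·2+2·7 = 16 | 5·2+3·0+6·1 = 16
gcd(1,2,5,3,6) = 1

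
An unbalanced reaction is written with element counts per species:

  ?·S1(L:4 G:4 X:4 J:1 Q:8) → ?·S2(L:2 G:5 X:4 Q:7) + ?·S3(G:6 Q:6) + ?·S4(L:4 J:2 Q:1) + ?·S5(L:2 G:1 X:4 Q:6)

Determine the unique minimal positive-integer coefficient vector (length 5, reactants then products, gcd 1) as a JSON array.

Coefficients: [6, 3, 1, 3, 3]

L: 6·4 = 24 | 3·2+1·0+3·4+3·2 = 24
G: 6·4 = 24 | 3·5+1·6+3·0+3·1 = 24
X: 6·4 = 24 | 3·4+1·0+3·0+3·4 = 24
J: 6·1 = 6 | 3·0+1·0+3·2+3·0 = 6
Q: 6·8 = 48 | 3·7+1·6+3·1+3·6 = 48
gcd(6,3,1,3,3) = 1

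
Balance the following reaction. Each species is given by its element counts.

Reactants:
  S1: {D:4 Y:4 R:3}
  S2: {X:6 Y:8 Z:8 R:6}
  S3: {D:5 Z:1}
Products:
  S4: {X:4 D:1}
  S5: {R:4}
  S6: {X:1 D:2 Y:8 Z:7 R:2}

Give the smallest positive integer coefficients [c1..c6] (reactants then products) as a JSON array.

Coefficients: [2, 5, 2, 6, 6, 6]

X: 2·0+5·6+2·0 = 30 | 6·4+6·0+6·1 = 30
D: 2·4+5·0+2·5 = 18 | 6·1+6·0+6·2 = 18
Y: 2·4+5·8+2·0 = 48 | 6·0+6·0+6·8 = 48
Z: 2·0+5·8+2·1 = 42 | 6·0+6·0+6·7 = 42
R: 2·3+5·6+2·0 = 36 | 6·0+6·4+6·2 = 36
gcd(2,5,2,6,6,6) = 1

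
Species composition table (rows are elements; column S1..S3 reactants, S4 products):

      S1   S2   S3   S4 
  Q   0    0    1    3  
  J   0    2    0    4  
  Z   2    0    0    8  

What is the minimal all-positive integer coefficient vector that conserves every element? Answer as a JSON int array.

Coefficients: [4, 2, 3, 1]

Q: 4·0+2·0+3·1 = 3 | 1·3 = 3
J: 4·0+2·2+3·0 = 4 | 1·4 = 4
Z: 4·2+2·0+3·0 = 8 | 1·8 = 8
gcd(4,2,3,1) = 1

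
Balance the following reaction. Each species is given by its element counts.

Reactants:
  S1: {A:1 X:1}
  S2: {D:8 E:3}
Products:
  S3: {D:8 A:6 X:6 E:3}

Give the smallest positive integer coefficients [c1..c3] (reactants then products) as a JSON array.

D: 6·0+1·8 = 8 | 1·8 = 8
A: 6·1+1·0 = 6 | 1·6 = 6
X: 6·1+1·0 = 6 | 1·6 = 6
E: 6·0+1·3 = 3 | 1·3 = 3
gcd(6,1,1) = 1

Coefficients: [6, 1, 1]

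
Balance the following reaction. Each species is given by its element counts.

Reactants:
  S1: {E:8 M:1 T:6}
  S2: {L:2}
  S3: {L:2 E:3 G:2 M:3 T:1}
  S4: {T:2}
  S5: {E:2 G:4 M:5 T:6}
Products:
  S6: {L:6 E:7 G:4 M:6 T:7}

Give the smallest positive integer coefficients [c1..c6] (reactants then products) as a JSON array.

Coefficients: [1, 6, 6, 5, 1, 4]

L: 1·0+6·2+6·2+5·0+1·0 = 24 | 4·6 = 24
E: 1·8+6·0+6·3+5·0+1·2 = 28 | 4·7 = 28
G: 1·0+6·0+6·2+5·0+1·4 = 16 | 4·4 = 16
M: 1·1+6·0+6·3+5·0+1·5 = 24 | 4·6 = 24
T: 1·6+6·0+6·1+5·2+1·6 = 28 | 4·7 = 28
gcd(1,6,6,5,1,4) = 1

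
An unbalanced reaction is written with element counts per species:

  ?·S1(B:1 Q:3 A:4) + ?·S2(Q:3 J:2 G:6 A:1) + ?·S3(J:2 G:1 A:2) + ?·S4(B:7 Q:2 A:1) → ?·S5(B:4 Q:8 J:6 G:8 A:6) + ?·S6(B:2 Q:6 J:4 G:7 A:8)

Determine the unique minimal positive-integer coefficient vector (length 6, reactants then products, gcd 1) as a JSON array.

B: 5·1+5·0+6·0+1·7 = 12 | 1·4+4·2 = 12
Q: 5·3+5·3+6·0+1·2 = 32 | 1·8+4·6 = 32
J: 5·0+5·2+6·2+1·0 = 22 | 1·6+4·4 = 22
G: 5·0+5·6+6·1+1·0 = 36 | 1·8+4·7 = 36
A: 5·4+5·1+6·2+1·1 = 38 | 1·6+4·8 = 38
gcd(5,5,6,1,1,4) = 1

Coefficients: [5, 5, 6, 1, 1, 4]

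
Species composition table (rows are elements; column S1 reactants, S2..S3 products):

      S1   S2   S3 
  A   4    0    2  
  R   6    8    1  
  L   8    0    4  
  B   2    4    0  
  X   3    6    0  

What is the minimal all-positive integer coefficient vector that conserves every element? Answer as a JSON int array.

A: 2·4 = 8 | 1·0+4·2 = 8
R: 2·6 = 12 | 1·8+4·1 = 12
L: 2·8 = 16 | 1·0+4·4 = 16
B: 2·2 = 4 | 1·4+4·0 = 4
X: 2·3 = 6 | 1·6+4·0 = 6
gcd(2,1,4) = 1

Coefficients: [2, 1, 4]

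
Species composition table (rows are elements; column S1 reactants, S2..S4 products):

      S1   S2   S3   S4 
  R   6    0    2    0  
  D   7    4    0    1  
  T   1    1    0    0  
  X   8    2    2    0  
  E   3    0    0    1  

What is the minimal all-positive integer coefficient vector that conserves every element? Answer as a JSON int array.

Coefficients: [1, 1, 3, 3]

R: 1·6 = 6 | 1·0+3·2+3·0 = 6
D: 1·7 = 7 | 1·4+3·0+3·1 = 7
T: 1·1 = 1 | 1·1+3·0+3·0 = 1
X: 1·8 = 8 | 1·2+3·2+3·0 = 8
E: 1·3 = 3 | 1·0+3·0+3·1 = 3
gcd(1,1,3,3) = 1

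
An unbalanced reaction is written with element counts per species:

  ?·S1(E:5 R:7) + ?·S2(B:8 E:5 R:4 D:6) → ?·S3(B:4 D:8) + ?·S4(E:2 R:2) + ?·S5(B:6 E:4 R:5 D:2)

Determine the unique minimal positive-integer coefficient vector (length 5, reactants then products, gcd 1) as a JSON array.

Coefficients: [2, 2, 1, 6, 2]

B: 2·0+2·8 = 16 | 1·4+6·0+2·6 = 16
E: 2·5+2·5 = 20 | 1·0+6·2+2·4 = 20
R: 2·7+2·4 = 22 | 1·0+6·2+2·5 = 22
D: 2·0+2·6 = 12 | 1·8+6·0+2·2 = 12
gcd(2,2,1,6,2) = 1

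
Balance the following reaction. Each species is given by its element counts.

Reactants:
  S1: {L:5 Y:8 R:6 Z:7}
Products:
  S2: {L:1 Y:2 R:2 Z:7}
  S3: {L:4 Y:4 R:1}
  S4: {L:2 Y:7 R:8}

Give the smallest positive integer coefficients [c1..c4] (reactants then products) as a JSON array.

Coefficients: [5, 5, 4, 2]

L: 5·5 = 25 | 5·1+4·4+2·2 = 25
Y: 5·8 = 40 | 5·2+4·4+2·7 = 40
R: 5·6 = 30 | 5·2+4·1+2·8 = 30
Z: 5·7 = 35 | 5·7+4·0+2·0 = 35
gcd(5,5,4,2) = 1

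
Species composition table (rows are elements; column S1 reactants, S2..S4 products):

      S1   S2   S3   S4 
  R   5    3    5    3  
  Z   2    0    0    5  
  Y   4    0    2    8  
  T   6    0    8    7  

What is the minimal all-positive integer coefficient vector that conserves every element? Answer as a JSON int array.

Coefficients: [5, 3, 2, 2]

R: 5·5 = 25 | 3·3+2·5+2·3 = 25
Z: 5·2 = 10 | 3·0+2·0+2·5 = 10
Y: 5·4 = 20 | 3·0+2·2+2·8 = 20
T: 5·6 = 30 | 3·0+2·8+2·7 = 30
gcd(5,3,2,2) = 1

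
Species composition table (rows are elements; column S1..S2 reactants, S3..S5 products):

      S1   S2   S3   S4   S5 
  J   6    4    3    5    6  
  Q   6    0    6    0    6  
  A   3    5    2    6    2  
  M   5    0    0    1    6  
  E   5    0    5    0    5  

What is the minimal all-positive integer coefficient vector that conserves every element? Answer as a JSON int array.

J: 3·6+3·4 = 30 | 1·3+3·5+2·6 = 30
Q: 3·6+3·0 = 18 | 1·6+3·0+2·6 = 18
A: 3·3+3·5 = 24 | 1·2+3·6+2·2 = 24
M: 3·5+3·0 = 15 | 1·0+3·1+2·6 = 15
E: 3·5+3·0 = 15 | 1·5+3·0+2·5 = 15
gcd(3,3,1,3,2) = 1

Coefficients: [3, 3, 1, 3, 2]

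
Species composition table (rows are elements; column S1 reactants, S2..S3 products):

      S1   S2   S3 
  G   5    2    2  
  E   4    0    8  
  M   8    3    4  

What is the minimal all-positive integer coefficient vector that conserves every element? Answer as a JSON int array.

G: 2·5 = 10 | 4·2+1·2 = 10
E: 2·4 = 8 | 4·0+1·8 = 8
M: 2·8 = 16 | 4·3+1·4 = 16
gcd(2,4,1) = 1

Coefficients: [2, 4, 1]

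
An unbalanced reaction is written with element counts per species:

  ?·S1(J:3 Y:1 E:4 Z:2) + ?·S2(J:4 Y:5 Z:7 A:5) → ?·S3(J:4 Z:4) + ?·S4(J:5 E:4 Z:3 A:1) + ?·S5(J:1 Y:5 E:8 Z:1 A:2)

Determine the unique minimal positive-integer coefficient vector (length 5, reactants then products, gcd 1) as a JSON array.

J: 5·3+1·4 = 19 | 3·4+1·5+2·1 = 19
Y: 5·1+1·5 = 10 | 3·0+1·0+2·5 = 10
E: 5·4+1·0 = 20 | 3·0+1·4+2·8 = 20
Z: 5·2+1·7 = 17 | 3·4+1·3+2·1 = 17
A: 5·0+1·5 = 5 | 3·0+1·1+2·2 = 5
gcd(5,1,3,1,2) = 1

Coefficients: [5, 1, 3, 1, 2]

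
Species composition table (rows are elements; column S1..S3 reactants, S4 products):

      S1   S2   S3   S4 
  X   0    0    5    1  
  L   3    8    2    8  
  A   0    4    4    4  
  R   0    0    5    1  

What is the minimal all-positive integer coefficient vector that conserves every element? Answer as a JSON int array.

Coefficients: [2, 4, 1, 5]

X: 2·0+4·0+1·5 = 5 | 5·1 = 5
L: 2·3+4·8+1·2 = 40 | 5·8 = 40
A: 2·0+4·4+1·4 = 20 | 5·4 = 20
R: 2·0+4·0+1·5 = 5 | 5·1 = 5
gcd(2,4,1,5) = 1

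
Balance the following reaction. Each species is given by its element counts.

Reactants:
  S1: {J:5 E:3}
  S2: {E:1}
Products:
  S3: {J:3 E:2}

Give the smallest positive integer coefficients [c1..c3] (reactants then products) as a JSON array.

Coefficients: [3, 1, 5]

J: 3·5+1·0 = 15 | 5·3 = 15
E: 3·3+1·1 = 10 | 5·2 = 10
gcd(3,1,5) = 1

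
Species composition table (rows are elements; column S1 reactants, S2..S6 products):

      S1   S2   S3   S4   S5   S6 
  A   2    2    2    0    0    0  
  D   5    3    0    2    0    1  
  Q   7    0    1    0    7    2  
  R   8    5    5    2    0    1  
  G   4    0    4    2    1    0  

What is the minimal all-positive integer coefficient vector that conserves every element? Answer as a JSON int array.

A: 3·2 = 6 | 2·2+1·2+3·0+2·0+3·0 = 6
D: 3·5 = 15 | 2·3+1·0+3·2+2·0+3·1 = 15
Q: 3·7 = 21 | 2·0+1·1+3·0+2·7+3·2 = 21
R: 3·8 = 24 | 2·5+1·5+3·2+2·0+3·1 = 24
G: 3·4 = 12 | 2·0+1·4+3·2+2·1+3·0 = 12
gcd(3,2,1,3,2,3) = 1

Coefficients: [3, 2, 1, 3, 2, 3]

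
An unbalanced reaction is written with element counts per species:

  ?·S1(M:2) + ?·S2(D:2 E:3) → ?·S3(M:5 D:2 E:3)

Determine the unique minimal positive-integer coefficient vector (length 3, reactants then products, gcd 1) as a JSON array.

M: 5·2+2·0 = 10 | 2·5 = 10
D: 5·0+2·2 = 4 | 2·2 = 4
E: 5·0+2·3 = 6 | 2·3 = 6
gcd(5,2,2) = 1

Coefficients: [5, 2, 2]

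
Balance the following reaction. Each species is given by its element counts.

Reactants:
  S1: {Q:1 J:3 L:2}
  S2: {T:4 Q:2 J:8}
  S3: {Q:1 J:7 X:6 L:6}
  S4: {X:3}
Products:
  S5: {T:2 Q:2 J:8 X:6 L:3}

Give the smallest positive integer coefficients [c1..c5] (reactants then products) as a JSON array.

T: 3·0+2·4+1·0+6·0 = 8 | 4·2 = 8
Q: 3·1+2·2+1·1+6·0 = 8 | 4·2 = 8
J: 3·3+2·8+1·7+6·0 = 32 | 4·8 = 32
X: 3·0+2·0+1·6+6·3 = 24 | 4·6 = 24
L: 3·2+2·0+1·6+6·0 = 12 | 4·3 = 12
gcd(3,2,1,6,4) = 1

Coefficients: [3, 2, 1, 6, 4]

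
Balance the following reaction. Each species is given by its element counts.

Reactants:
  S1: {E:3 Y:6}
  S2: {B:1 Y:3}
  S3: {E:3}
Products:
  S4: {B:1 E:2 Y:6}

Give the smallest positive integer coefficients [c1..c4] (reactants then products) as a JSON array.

Coefficients: [3, 6, 1, 6]

B: 3·0+6·1+1·0 = 6 | 6·1 = 6
E: 3·3+6·0+1·3 = 12 | 6·2 = 12
Y: 3·6+6·3+1·0 = 36 | 6·6 = 36
gcd(3,6,1,6) = 1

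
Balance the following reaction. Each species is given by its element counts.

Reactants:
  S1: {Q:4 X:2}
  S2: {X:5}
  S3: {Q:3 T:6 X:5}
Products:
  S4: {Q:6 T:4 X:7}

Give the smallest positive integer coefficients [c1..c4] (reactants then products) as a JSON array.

Q: 3·4+1·0+2·3 = 18 | 3·6 = 18
T: 3·0+1·0+2·6 = 12 | 3·4 = 12
X: 3·2+1·5+2·5 = 21 | 3·7 = 21
gcd(3,1,2,3) = 1

Coefficients: [3, 1, 2, 3]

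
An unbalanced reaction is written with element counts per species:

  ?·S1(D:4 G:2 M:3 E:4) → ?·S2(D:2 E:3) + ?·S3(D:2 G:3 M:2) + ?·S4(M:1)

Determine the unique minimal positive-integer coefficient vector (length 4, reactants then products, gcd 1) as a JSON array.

D: 3·4 = 12 | 4·2+2·2+5·0 = 12
G: 3·2 = 6 | 4·0+2·3+5·0 = 6
M: 3·3 = 9 | 4·0+2·2+5·1 = 9
E: 3·4 = 12 | 4·3+2·0+5·0 = 12
gcd(3,4,2,5) = 1

Coefficients: [3, 4, 2, 5]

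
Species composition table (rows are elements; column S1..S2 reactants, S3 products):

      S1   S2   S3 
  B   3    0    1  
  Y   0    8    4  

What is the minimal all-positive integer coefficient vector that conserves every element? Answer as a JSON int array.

Coefficients: [2, 3, 6]

B: 2·3+3·0 = 6 | 6·1 = 6
Y: 2·0+3·8 = 24 | 6·4 = 24
gcd(2,3,6) = 1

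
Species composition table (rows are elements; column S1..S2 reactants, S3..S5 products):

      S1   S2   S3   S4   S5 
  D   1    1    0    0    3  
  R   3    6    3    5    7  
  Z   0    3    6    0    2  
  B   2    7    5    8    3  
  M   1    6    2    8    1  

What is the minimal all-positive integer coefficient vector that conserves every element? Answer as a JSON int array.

D: 5·1+4·1 = 9 | 1·0+3·0+3·3 = 9
R: 5·3+4·6 = 39 | 1·3+3·5+3·7 = 39
Z: 5·0+4·3 = 12 | 1·6+3·0+3·2 = 12
B: 5·2+4·7 = 38 | 1·5+3·8+3·3 = 38
M: 5·1+4·6 = 29 | 1·2+3·8+3·1 = 29
gcd(5,4,1,3,3) = 1

Coefficients: [5, 4, 1, 3, 3]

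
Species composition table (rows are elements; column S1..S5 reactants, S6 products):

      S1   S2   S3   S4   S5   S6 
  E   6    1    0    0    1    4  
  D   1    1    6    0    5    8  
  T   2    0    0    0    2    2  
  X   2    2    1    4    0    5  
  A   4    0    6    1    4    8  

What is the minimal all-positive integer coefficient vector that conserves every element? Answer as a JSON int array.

E: 2·6+5·1+3·0+2·0+3·1 = 20 | 5·4 = 20
D: 2·1+5·1+3·6+2·0+3·5 = 40 | 5·8 = 40
T: 2·2+5·0+3·0+2·0+3·2 = 10 | 5·2 = 10
X: 2·2+5·2+3·1+2·4+3·0 = 25 | 5·5 = 25
A: 2·4+5·0+3·6+2·1+3·4 = 40 | 5·8 = 40
gcd(2,5,3,2,3,5) = 1

Coefficients: [2, 5, 3, 2, 3, 5]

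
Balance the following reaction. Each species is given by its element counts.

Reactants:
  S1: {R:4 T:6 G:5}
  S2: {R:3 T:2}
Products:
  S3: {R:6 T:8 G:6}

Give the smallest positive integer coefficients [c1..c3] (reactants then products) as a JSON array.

R: 6·4+2·3 = 30 | 5·6 = 30
T: 6·6+2·2 = 40 | 5·8 = 40
G: 6·5+2·0 = 30 | 5·6 = 30
gcd(6,2,5) = 1

Coefficients: [6, 2, 5]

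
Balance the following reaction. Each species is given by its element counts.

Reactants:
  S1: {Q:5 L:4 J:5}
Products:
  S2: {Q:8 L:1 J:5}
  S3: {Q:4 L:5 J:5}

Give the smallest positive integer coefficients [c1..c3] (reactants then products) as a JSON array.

Q: 4·5 = 20 | 1·8+3·4 = 20
L: 4·4 = 16 | 1·1+3·5 = 16
J: 4·5 = 20 | 1·5+3·5 = 20
gcd(4,1,3) = 1

Coefficients: [4, 1, 3]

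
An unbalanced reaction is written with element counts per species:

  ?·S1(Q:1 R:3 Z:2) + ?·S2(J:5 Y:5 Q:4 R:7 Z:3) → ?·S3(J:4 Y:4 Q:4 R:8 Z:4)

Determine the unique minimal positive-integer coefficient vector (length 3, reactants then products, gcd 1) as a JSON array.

J: 4·0+4·5 = 20 | 5·4 = 20
Y: 4·0+4·5 = 20 | 5·4 = 20
Q: 4·1+4·4 = 20 | 5·4 = 20
R: 4·3+4·7 = 40 | 5·8 = 40
Z: 4·2+4·3 = 20 | 5·4 = 20
gcd(4,4,5) = 1

Coefficients: [4, 4, 5]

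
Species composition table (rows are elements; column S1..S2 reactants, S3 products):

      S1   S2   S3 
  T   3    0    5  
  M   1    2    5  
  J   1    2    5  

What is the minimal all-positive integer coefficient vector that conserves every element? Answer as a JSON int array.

Coefficients: [5, 5, 3]

T: 5·3+5·0 = 15 | 3·5 = 15
M: 5·1+5·2 = 15 | 3·5 = 15
J: 5·1+5·2 = 15 | 3·5 = 15
gcd(5,5,3) = 1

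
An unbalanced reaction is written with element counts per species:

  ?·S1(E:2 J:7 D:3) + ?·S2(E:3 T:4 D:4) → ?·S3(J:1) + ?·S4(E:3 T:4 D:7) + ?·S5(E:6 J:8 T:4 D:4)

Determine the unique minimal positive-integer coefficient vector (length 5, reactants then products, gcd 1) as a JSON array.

E: 3·2+5·3 = 21 | 5·0+3·3+2·6 = 21
J: 3·7+5·0 = 21 | 5·1+3·0+2·8 = 21
T: 3·0+5·4 = 20 | 5·0+3·4+2·4 = 20
D: 3·3+5·4 = 29 | 5·0+3·7+2·4 = 29
gcd(3,5,5,3,2) = 1

Coefficients: [3, 5, 5, 3, 2]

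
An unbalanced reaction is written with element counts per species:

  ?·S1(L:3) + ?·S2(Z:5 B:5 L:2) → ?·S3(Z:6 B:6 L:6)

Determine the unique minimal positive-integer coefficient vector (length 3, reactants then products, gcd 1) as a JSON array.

Z: 6·0+6·5 = 30 | 5·6 = 30
B: 6·0+6·5 = 30 | 5·6 = 30
L: 6·3+6·2 = 30 | 5·6 = 30
gcd(6,6,5) = 1

Coefficients: [6, 6, 5]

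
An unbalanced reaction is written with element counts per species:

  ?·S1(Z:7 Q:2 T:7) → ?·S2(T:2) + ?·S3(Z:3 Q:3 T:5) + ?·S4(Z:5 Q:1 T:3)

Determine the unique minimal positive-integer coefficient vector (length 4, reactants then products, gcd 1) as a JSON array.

Z: 4·7 = 28 | 4·0+1·3+5·5 = 28
Q: 4·2 = 8 | 4·0+1·3+5·1 = 8
T: 4·7 = 28 | 4·2+1·5+5·3 = 28
gcd(4,4,1,5) = 1

Coefficients: [4, 4, 1, 5]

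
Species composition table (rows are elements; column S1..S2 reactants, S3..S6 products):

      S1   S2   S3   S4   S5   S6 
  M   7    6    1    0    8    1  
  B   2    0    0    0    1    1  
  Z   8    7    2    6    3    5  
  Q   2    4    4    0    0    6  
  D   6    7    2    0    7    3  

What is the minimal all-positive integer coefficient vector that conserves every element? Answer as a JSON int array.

Coefficients: [3, 4, 4, 4, 5, 1]

M: 3·7+4·6 = 45 | 4·1+4·0+5·8+1·1 = 45
B: 3·2+4·0 = 6 | 4·0+4·0+5·1+1·1 = 6
Z: 3·8+4·7 = 52 | 4·2+4·6+5·3+1·5 = 52
Q: 3·2+4·4 = 22 | 4·4+4·0+5·0+1·6 = 22
D: 3·6+4·7 = 46 | 4·2+4·0+5·7+1·3 = 46
gcd(3,4,4,4,5,1) = 1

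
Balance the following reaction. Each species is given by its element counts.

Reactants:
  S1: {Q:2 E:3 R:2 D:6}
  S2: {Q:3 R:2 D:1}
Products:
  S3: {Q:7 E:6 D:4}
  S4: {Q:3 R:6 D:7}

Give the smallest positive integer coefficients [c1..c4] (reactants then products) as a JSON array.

Coefficients: [4, 5, 2, 3]

Q: 4·2+5·3 = 23 | 2·7+3·3 = 23
E: 4·3+5·0 = 12 | 2·6+3·0 = 12
R: 4·2+5·2 = 18 | 2·0+3·6 = 18
D: 4·6+5·1 = 29 | 2·4+3·7 = 29
gcd(4,5,2,3) = 1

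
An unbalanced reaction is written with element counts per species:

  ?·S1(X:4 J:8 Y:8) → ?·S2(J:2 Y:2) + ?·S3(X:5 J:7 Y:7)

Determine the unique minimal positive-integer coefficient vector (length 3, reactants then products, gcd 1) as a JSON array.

X: 5·4 = 20 | 6·0+4·5 = 20
J: 5·8 = 40 | 6·2+4·7 = 40
Y: 5·8 = 40 | 6·2+4·7 = 40
gcd(5,6,4) = 1

Coefficients: [5, 6, 4]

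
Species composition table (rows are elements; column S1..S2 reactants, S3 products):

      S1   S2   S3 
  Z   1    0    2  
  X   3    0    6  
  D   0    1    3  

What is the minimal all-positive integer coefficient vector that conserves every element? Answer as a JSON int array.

Z: 2·1+3·0 = 2 | 1·2 = 2
X: 2·3+3·0 = 6 | 1·6 = 6
D: 2·0+3·1 = 3 | 1·3 = 3
gcd(2,3,1) = 1

Coefficients: [2, 3, 1]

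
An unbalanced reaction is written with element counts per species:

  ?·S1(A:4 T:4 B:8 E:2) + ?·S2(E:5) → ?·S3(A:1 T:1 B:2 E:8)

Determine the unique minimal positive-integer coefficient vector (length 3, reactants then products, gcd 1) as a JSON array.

A: 1·4+6·0 = 4 | 4·1 = 4
T: 1·4+6·0 = 4 | 4·1 = 4
B: 1·8+6·0 = 8 | 4·2 = 8
E: 1·2+6·5 = 32 | 4·8 = 32
gcd(1,6,4) = 1

Coefficients: [1, 6, 4]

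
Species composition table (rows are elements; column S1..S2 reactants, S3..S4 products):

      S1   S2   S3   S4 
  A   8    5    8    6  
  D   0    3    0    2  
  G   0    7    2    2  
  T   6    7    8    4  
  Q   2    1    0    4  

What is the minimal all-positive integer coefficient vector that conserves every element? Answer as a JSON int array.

A: 5·8+2·5 = 50 | 4·8+3·6 = 50
D: 5·0+2·3 = 6 | 4·0+3·2 = 6
G: 5·0+2·7 = 14 | 4·2+3·2 = 14
T: 5·6+2·7 = 44 | 4·8+3·4 = 44
Q: 5·2+2·1 = 12 | 4·0+3·4 = 12
gcd(5,2,4,3) = 1

Coefficients: [5, 2, 4, 3]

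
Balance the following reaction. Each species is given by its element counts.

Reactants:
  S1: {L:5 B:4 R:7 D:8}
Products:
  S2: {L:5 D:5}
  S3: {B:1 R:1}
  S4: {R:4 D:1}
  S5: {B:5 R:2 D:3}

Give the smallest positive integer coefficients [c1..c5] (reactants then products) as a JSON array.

Coefficients: [5, 5, 5, 6, 3]

L: 5·5 = 25 | 5·5+5·0+6·0+3·0 = 25
B: 5·4 = 20 | 5·0+5·1+6·0+3·5 = 20
R: 5·7 = 35 | 5·0+5·1+6·4+3·2 = 35
D: 5·8 = 40 | 5·5+5·0+6·1+3·3 = 40
gcd(5,5,5,6,3) = 1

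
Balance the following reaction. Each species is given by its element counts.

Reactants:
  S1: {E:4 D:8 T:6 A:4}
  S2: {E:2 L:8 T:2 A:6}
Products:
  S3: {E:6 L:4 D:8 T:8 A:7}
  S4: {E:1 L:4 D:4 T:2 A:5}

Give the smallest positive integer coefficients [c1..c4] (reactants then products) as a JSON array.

E: 5·4+3·2 = 26 | 4·6+2·1 = 26
L: 5·0+3·8 = 24 | 4·4+2·4 = 24
D: 5·8+3·0 = 40 | 4·8+2·4 = 40
T: 5·6+3·2 = 36 | 4·8+2·2 = 36
A: 5·4+3·6 = 38 | 4·7+2·5 = 38
gcd(5,3,4,2) = 1

Coefficients: [5, 3, 4, 2]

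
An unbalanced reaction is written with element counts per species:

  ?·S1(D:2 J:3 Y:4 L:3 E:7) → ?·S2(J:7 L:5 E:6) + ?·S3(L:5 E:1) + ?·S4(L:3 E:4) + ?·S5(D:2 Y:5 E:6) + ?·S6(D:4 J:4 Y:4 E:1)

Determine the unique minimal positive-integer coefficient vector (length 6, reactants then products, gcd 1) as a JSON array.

Coefficients: [6, 2, 1, 1, 4, 1]

D: 6·2 = 12 | 2·0+1·0+1·0+4·2+1·4 = 12
J: 6·3 = 18 | 2·7+1·0+1·0+4·0+1·4 = 18
Y: 6·4 = 24 | 2·0+1·0+1·0+4·5+1·4 = 24
L: 6·3 = 18 | 2·5+1·5+1·3+4·0+1·0 = 18
E: 6·7 = 42 | 2·6+1·1+1·4+4·6+1·1 = 42
gcd(6,2,1,1,4,1) = 1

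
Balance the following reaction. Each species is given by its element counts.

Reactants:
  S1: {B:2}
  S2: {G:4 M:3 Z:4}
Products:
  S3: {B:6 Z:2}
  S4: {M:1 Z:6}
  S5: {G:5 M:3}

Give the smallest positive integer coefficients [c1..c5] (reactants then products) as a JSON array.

Coefficients: [3, 5, 1, 3, 4]

G: 3·0+5·4 = 20 | 1·0+3·0+4·5 = 20
M: 3·0+5·3 = 15 | 1·0+3·1+4·3 = 15
B: 3·2+5·0 = 6 | 1·6+3·0+4·0 = 6
Z: 3·0+5·4 = 20 | 1·2+3·6+4·0 = 20
gcd(3,5,1,3,4) = 1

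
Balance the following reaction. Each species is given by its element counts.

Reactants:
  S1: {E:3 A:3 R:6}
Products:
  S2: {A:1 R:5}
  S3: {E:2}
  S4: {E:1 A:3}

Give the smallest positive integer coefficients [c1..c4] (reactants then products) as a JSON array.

E: 5·3 = 15 | 6·0+6·2+3·1 = 15
A: 5·3 = 15 | 6·1+6·0+3·3 = 15
R: 5·6 = 30 | 6·5+6·0+3·0 = 30
gcd(5,6,6,3) = 1

Coefficients: [5, 6, 6, 3]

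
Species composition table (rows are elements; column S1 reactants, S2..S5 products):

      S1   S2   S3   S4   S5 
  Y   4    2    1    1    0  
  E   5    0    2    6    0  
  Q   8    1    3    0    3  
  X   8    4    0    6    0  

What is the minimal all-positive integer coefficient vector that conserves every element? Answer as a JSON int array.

Coefficients: [4, 5, 4, 2, 5]

Y: 4·4 = 16 | 5·2+4·1+2·1+5·0 = 16
E: 4·5 = 20 | 5·0+4·2+2·6+5·0 = 20
Q: 4·8 = 32 | 5·1+4·3+2·0+5·3 = 32
X: 4·8 = 32 | 5·4+4·0+2·6+5·0 = 32
gcd(4,5,4,2,5) = 1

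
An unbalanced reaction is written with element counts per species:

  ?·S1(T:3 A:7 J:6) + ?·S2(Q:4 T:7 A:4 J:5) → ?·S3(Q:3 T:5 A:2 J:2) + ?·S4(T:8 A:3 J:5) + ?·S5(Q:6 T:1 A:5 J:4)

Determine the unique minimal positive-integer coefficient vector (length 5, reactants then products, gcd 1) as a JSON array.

Q: 1·0+6·4 = 24 | 2·3+4·0+3·6 = 24
T: 1·3+6·7 = 45 | 2·5+4·8+3·1 = 45
A: 1·7+6·4 = 31 | 2·2+4·3+3·5 = 31
J: 1·6+6·5 = 36 | 2·2+4·5+3·4 = 36
gcd(1,6,2,4,3) = 1

Coefficients: [1, 6, 2, 4, 3]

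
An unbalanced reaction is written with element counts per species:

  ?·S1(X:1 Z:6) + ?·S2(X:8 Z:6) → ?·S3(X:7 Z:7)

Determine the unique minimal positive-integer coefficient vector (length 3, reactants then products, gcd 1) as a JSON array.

Coefficients: [2, 5, 6]

X: 2·1+5·8 = 42 | 6·7 = 42
Z: 2·6+5·6 = 42 | 6·7 = 42
gcd(2,5,6) = 1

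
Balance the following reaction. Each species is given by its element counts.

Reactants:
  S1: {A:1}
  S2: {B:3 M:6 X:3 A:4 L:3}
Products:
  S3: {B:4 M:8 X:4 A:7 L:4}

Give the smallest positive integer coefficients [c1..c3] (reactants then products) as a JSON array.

B: 5·0+4·3 = 12 | 3·4 = 12
M: 5·0+4·6 = 24 | 3·8 = 24
X: 5·0+4·3 = 12 | 3·4 = 12
A: 5·1+4·4 = 21 | 3·7 = 21
L: 5·0+4·3 = 12 | 3·4 = 12
gcd(5,4,3) = 1

Coefficients: [5, 4, 3]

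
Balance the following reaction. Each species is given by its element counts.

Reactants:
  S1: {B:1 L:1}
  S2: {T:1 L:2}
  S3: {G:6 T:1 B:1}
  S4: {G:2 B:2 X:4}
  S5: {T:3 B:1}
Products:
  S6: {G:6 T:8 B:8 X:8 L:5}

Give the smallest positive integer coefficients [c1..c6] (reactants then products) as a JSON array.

G: 5·0+5·0+1·6+6·2+6·0 = 18 | 3·6 = 18
T: 5·0+5·1+1·1+6·0+6·3 = 24 | 3·8 = 24
B: 5·1+5·0+1·1+6·2+6·1 = 24 | 3·8 = 24
X: 5·0+5·0+1·0+6·4+6·0 = 24 | 3·8 = 24
L: 5·1+5·2+1·0+6·0+6·0 = 15 | 3·5 = 15
gcd(5,5,1,6,6,3) = 1

Coefficients: [5, 5, 1, 6, 6, 3]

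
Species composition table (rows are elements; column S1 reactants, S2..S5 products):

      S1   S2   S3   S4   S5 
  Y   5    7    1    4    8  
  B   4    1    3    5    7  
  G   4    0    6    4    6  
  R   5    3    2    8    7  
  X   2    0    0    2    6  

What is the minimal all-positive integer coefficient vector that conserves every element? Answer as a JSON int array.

Coefficients: [4, 1, 1, 1, 1]

Y: 4·5 = 20 | 1·7+1·1+1·4+1·8 = 20
B: 4·4 = 16 | 1·1+1·3+1·5+1·7 = 16
G: 4·4 = 16 | 1·0+1·6+1·4+1·6 = 16
R: 4·5 = 20 | 1·3+1·2+1·8+1·7 = 20
X: 4·2 = 8 | 1·0+1·0+1·2+1·6 = 8
gcd(4,1,1,1,1) = 1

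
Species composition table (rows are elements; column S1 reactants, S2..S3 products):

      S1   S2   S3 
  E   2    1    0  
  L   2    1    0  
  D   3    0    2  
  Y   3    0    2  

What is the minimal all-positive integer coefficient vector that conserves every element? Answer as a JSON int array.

Coefficients: [2, 4, 3]

E: 2·2 = 4 | 4·1+3·0 = 4
L: 2·2 = 4 | 4·1+3·0 = 4
D: 2·3 = 6 | 4·0+3·2 = 6
Y: 2·3 = 6 | 4·0+3·2 = 6
gcd(2,4,3) = 1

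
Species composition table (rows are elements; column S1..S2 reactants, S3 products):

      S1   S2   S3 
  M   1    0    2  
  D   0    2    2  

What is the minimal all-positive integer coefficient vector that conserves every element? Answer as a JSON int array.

M: 2·1+1·0 = 2 | 1·2 = 2
D: 2·0+1·2 = 2 | 1·2 = 2
gcd(2,1,1) = 1

Coefficients: [2, 1, 1]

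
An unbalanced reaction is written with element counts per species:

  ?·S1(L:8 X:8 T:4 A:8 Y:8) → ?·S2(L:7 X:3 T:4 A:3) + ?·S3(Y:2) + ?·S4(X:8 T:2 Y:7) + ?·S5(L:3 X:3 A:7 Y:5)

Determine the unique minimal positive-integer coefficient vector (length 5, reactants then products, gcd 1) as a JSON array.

Coefficients: [5, 4, 3, 2, 4]

L: 5·8 = 40 | 4·7+3·0+2·0+4·3 = 40
X: 5·8 = 40 | 4·3+3·0+2·8+4·3 = 40
T: 5·4 = 20 | 4·4+3·0+2·2+4·0 = 20
A: 5·8 = 40 | 4·3+3·0+2·0+4·7 = 40
Y: 5·8 = 40 | 4·0+3·2+2·7+4·5 = 40
gcd(5,4,3,2,4) = 1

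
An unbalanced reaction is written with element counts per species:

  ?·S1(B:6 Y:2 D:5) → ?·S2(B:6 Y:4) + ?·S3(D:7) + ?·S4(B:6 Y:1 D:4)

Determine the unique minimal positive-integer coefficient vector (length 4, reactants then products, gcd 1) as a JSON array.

Coefficients: [3, 1, 1, 2]

B: 3·6 = 18 | 1·6+1·0+2·6 = 18
Y: 3·2 = 6 | 1·4+1·0+2·1 = 6
D: 3·5 = 15 | 1·0+1·7+2·4 = 15
gcd(3,1,1,2) = 1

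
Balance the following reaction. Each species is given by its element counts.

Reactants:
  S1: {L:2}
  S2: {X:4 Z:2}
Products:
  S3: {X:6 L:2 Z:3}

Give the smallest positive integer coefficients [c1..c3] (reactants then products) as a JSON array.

Coefficients: [2, 3, 2]

X: 2·0+3·4 = 12 | 2·6 = 12
L: 2·2+3·0 = 4 | 2·2 = 4
Z: 2·0+3·2 = 6 | 2·3 = 6
gcd(2,3,2) = 1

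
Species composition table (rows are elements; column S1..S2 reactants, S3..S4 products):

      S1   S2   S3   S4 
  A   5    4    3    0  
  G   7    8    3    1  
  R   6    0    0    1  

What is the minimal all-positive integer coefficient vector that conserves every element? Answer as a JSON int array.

A: 1·5+1·4 = 9 | 3·3+6·0 = 9
G: 1·7+1·8 = 15 | 3·3+6·1 = 15
R: 1·6+1·0 = 6 | 3·0+6·1 = 6
gcd(1,1,3,6) = 1

Coefficients: [1, 1, 3, 6]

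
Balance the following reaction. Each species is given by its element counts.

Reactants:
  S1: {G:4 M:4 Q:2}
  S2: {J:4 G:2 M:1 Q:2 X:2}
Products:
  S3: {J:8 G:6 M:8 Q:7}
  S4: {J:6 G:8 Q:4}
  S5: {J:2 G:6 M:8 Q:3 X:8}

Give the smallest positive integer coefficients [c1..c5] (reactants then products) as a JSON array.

J: 3·0+4·4 = 16 | 1·8+1·6+1·2 = 16
G: 3·4+4·2 = 20 | 1·6+1·8+1·6 = 20
M: 3·4+4·1 = 16 | 1·8+1·0+1·8 = 16
Q: 3·2+4·2 = 14 | 1·7+1·4+1·3 = 14
X: 3·0+4·2 = 8 | 1·0+1·0+1·8 = 8
gcd(3,4,1,1,1) = 1

Coefficients: [3, 4, 1, 1, 1]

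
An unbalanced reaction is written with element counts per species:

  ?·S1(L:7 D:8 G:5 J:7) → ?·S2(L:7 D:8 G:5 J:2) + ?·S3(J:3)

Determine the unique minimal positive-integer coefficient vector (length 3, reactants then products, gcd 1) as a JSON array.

Coefficients: [3, 3, 5]

L: 3·7 = 21 | 3·7+5·0 = 21
D: 3·8 = 24 | 3·8+5·0 = 24
G: 3·5 = 15 | 3·5+5·0 = 15
J: 3·7 = 21 | 3·2+5·3 = 21
gcd(3,3,5) = 1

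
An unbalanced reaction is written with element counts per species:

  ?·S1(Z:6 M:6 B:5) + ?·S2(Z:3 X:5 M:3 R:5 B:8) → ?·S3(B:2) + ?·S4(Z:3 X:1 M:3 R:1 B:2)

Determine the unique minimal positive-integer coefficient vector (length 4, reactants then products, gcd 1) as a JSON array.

Coefficients: [2, 1, 4, 5]

Z: 2·6+1·3 = 15 | 4·0+5·3 = 15
X: 2·0+1·5 = 5 | 4·0+5·1 = 5
M: 2·6+1·3 = 15 | 4·0+5·3 = 15
R: 2·0+1·5 = 5 | 4·0+5·1 = 5
B: 2·5+1·8 = 18 | 4·2+5·2 = 18
gcd(2,1,4,5) = 1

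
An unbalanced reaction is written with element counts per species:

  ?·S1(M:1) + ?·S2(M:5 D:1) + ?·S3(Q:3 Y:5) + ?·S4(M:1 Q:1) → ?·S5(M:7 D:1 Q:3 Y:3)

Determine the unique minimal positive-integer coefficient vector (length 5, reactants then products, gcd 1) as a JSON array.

M: 4·1+5·5+3·0+6·1 = 35 | 5·7 = 35
D: 4·0+5·1+3·0+6·0 = 5 | 5·1 = 5
Q: 4·0+5·0+3·3+6·1 = 15 | 5·3 = 15
Y: 4·0+5·0+3·5+6·0 = 15 | 5·3 = 15
gcd(4,5,3,6,5) = 1

Coefficients: [4, 5, 3, 6, 5]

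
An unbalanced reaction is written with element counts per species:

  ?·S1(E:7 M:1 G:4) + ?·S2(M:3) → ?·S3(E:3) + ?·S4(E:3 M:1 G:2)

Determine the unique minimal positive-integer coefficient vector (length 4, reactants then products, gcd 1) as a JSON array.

Coefficients: [3, 1, 1, 6]

E: 3·7+1·0 = 21 | 1·3+6·3 = 21
M: 3·1+1·3 = 6 | 1·0+6·1 = 6
G: 3·4+1·0 = 12 | 1·0+6·2 = 12
gcd(3,1,1,6) = 1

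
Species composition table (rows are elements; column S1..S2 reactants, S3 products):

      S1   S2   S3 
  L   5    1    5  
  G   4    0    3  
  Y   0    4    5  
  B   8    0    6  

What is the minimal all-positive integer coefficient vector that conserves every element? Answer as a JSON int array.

Coefficients: [3, 5, 4]

L: 3·5+5·1 = 20 | 4·5 = 20
G: 3·4+5·0 = 12 | 4·3 = 12
Y: 3·0+5·4 = 20 | 4·5 = 20
B: 3·8+5·0 = 24 | 4·6 = 24
gcd(3,5,4) = 1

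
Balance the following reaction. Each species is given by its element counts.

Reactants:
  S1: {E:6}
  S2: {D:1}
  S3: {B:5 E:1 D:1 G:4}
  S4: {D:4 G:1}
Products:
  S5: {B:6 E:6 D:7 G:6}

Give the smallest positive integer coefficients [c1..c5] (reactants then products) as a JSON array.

Coefficients: [4, 5, 6, 6, 5]

B: 4·0+5·0+6·5+6·0 = 30 | 5·6 = 30
E: 4·6+5·0+6·1+6·0 = 30 | 5·6 = 30
D: 4·0+5·1+6·1+6·4 = 35 | 5·7 = 35
G: 4·0+5·0+6·4+6·1 = 30 | 5·6 = 30
gcd(4,5,6,6,5) = 1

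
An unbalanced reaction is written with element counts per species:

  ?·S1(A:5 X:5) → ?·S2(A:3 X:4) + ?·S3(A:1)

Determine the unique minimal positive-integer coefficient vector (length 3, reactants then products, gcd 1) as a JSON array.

Coefficients: [4, 5, 5]

A: 4·5 = 20 | 5·3+5·1 = 20
X: 4·5 = 20 | 5·4+5·0 = 20
gcd(4,5,5) = 1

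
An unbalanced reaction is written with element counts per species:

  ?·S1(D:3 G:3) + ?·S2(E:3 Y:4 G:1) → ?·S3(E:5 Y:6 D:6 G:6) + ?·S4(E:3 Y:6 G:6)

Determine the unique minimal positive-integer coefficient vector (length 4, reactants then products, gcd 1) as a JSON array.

E: 6·0+6·3 = 18 | 3·5+1·3 = 18
Y: 6·0+6·4 = 24 | 3·6+1·6 = 24
D: 6·3+6·0 = 18 | 3·6+1·0 = 18
G: 6·3+6·1 = 24 | 3·6+1·6 = 24
gcd(6,6,3,1) = 1

Coefficients: [6, 6, 3, 1]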